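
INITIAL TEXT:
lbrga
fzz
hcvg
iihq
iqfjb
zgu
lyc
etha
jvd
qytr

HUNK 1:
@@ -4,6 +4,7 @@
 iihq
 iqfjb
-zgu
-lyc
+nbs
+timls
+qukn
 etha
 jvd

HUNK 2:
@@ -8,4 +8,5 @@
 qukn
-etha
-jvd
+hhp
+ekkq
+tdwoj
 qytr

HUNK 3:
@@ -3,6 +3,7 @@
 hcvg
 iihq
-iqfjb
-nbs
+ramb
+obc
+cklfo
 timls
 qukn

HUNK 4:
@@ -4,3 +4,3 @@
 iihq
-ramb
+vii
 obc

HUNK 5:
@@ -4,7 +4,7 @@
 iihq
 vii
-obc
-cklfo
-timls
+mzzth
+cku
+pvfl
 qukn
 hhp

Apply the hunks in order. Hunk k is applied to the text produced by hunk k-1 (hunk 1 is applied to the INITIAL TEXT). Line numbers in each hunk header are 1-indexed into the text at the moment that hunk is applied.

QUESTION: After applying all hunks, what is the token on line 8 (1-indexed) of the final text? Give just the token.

Hunk 1: at line 4 remove [zgu,lyc] add [nbs,timls,qukn] -> 11 lines: lbrga fzz hcvg iihq iqfjb nbs timls qukn etha jvd qytr
Hunk 2: at line 8 remove [etha,jvd] add [hhp,ekkq,tdwoj] -> 12 lines: lbrga fzz hcvg iihq iqfjb nbs timls qukn hhp ekkq tdwoj qytr
Hunk 3: at line 3 remove [iqfjb,nbs] add [ramb,obc,cklfo] -> 13 lines: lbrga fzz hcvg iihq ramb obc cklfo timls qukn hhp ekkq tdwoj qytr
Hunk 4: at line 4 remove [ramb] add [vii] -> 13 lines: lbrga fzz hcvg iihq vii obc cklfo timls qukn hhp ekkq tdwoj qytr
Hunk 5: at line 4 remove [obc,cklfo,timls] add [mzzth,cku,pvfl] -> 13 lines: lbrga fzz hcvg iihq vii mzzth cku pvfl qukn hhp ekkq tdwoj qytr
Final line 8: pvfl

Answer: pvfl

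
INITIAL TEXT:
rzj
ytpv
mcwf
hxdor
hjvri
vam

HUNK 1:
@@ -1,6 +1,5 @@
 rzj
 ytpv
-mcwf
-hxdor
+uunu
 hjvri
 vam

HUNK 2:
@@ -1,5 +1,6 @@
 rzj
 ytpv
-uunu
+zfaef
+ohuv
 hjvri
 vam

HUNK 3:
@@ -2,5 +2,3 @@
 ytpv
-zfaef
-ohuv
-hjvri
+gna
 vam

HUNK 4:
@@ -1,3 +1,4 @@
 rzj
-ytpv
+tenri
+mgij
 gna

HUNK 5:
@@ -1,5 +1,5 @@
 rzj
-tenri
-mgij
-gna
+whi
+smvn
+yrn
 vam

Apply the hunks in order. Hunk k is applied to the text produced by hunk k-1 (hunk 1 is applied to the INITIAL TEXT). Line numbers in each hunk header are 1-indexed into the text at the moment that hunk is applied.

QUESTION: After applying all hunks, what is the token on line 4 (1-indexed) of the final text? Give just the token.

Answer: yrn

Derivation:
Hunk 1: at line 1 remove [mcwf,hxdor] add [uunu] -> 5 lines: rzj ytpv uunu hjvri vam
Hunk 2: at line 1 remove [uunu] add [zfaef,ohuv] -> 6 lines: rzj ytpv zfaef ohuv hjvri vam
Hunk 3: at line 2 remove [zfaef,ohuv,hjvri] add [gna] -> 4 lines: rzj ytpv gna vam
Hunk 4: at line 1 remove [ytpv] add [tenri,mgij] -> 5 lines: rzj tenri mgij gna vam
Hunk 5: at line 1 remove [tenri,mgij,gna] add [whi,smvn,yrn] -> 5 lines: rzj whi smvn yrn vam
Final line 4: yrn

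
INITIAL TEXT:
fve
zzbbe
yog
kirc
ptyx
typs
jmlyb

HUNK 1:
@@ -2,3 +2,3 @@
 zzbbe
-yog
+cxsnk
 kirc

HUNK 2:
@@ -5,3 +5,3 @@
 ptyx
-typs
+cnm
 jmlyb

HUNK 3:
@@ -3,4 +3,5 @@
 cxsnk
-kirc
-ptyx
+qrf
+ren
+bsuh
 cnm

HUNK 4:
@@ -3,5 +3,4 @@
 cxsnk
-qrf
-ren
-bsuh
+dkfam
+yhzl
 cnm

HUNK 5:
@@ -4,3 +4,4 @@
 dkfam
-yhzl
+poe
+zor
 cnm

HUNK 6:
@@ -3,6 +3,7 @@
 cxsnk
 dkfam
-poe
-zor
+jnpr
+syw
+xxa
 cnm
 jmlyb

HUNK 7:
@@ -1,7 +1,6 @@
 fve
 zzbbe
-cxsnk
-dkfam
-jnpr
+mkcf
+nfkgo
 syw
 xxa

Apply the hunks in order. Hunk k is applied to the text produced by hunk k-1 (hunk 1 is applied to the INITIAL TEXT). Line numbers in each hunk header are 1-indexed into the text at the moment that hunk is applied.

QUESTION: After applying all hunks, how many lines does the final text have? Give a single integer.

Answer: 8

Derivation:
Hunk 1: at line 2 remove [yog] add [cxsnk] -> 7 lines: fve zzbbe cxsnk kirc ptyx typs jmlyb
Hunk 2: at line 5 remove [typs] add [cnm] -> 7 lines: fve zzbbe cxsnk kirc ptyx cnm jmlyb
Hunk 3: at line 3 remove [kirc,ptyx] add [qrf,ren,bsuh] -> 8 lines: fve zzbbe cxsnk qrf ren bsuh cnm jmlyb
Hunk 4: at line 3 remove [qrf,ren,bsuh] add [dkfam,yhzl] -> 7 lines: fve zzbbe cxsnk dkfam yhzl cnm jmlyb
Hunk 5: at line 4 remove [yhzl] add [poe,zor] -> 8 lines: fve zzbbe cxsnk dkfam poe zor cnm jmlyb
Hunk 6: at line 3 remove [poe,zor] add [jnpr,syw,xxa] -> 9 lines: fve zzbbe cxsnk dkfam jnpr syw xxa cnm jmlyb
Hunk 7: at line 1 remove [cxsnk,dkfam,jnpr] add [mkcf,nfkgo] -> 8 lines: fve zzbbe mkcf nfkgo syw xxa cnm jmlyb
Final line count: 8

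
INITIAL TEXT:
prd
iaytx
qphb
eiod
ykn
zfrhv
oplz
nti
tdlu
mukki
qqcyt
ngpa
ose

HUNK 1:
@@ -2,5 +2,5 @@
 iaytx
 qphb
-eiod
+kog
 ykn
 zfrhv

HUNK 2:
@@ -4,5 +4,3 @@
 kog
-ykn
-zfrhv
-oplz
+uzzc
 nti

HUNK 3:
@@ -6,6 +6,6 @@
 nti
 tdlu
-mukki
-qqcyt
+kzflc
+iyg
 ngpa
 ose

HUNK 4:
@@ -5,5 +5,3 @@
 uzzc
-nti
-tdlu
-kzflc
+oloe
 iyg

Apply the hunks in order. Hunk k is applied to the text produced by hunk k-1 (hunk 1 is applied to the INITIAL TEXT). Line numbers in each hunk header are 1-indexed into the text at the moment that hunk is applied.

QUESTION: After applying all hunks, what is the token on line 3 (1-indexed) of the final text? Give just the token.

Answer: qphb

Derivation:
Hunk 1: at line 2 remove [eiod] add [kog] -> 13 lines: prd iaytx qphb kog ykn zfrhv oplz nti tdlu mukki qqcyt ngpa ose
Hunk 2: at line 4 remove [ykn,zfrhv,oplz] add [uzzc] -> 11 lines: prd iaytx qphb kog uzzc nti tdlu mukki qqcyt ngpa ose
Hunk 3: at line 6 remove [mukki,qqcyt] add [kzflc,iyg] -> 11 lines: prd iaytx qphb kog uzzc nti tdlu kzflc iyg ngpa ose
Hunk 4: at line 5 remove [nti,tdlu,kzflc] add [oloe] -> 9 lines: prd iaytx qphb kog uzzc oloe iyg ngpa ose
Final line 3: qphb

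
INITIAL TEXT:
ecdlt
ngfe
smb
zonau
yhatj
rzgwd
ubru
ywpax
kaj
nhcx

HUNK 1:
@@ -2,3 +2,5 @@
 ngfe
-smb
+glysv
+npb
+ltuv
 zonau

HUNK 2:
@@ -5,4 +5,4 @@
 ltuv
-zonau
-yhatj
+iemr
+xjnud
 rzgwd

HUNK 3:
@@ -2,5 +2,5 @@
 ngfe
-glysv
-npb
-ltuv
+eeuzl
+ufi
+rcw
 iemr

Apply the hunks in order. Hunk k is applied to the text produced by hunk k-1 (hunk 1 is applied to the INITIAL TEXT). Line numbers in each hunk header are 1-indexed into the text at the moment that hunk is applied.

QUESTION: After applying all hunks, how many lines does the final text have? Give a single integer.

Answer: 12

Derivation:
Hunk 1: at line 2 remove [smb] add [glysv,npb,ltuv] -> 12 lines: ecdlt ngfe glysv npb ltuv zonau yhatj rzgwd ubru ywpax kaj nhcx
Hunk 2: at line 5 remove [zonau,yhatj] add [iemr,xjnud] -> 12 lines: ecdlt ngfe glysv npb ltuv iemr xjnud rzgwd ubru ywpax kaj nhcx
Hunk 3: at line 2 remove [glysv,npb,ltuv] add [eeuzl,ufi,rcw] -> 12 lines: ecdlt ngfe eeuzl ufi rcw iemr xjnud rzgwd ubru ywpax kaj nhcx
Final line count: 12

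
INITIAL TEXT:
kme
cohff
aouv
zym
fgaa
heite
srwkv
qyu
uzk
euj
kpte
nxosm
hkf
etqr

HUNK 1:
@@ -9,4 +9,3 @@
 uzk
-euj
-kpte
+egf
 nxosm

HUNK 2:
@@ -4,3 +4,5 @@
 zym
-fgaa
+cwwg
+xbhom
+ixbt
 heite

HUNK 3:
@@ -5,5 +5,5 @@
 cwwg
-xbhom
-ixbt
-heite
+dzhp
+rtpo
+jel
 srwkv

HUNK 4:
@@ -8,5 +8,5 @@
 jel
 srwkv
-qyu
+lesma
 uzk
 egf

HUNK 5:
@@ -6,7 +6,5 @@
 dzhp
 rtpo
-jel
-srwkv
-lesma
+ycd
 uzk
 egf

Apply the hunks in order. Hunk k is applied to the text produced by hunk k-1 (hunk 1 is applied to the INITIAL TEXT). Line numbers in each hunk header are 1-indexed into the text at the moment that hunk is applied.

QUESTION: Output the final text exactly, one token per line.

Answer: kme
cohff
aouv
zym
cwwg
dzhp
rtpo
ycd
uzk
egf
nxosm
hkf
etqr

Derivation:
Hunk 1: at line 9 remove [euj,kpte] add [egf] -> 13 lines: kme cohff aouv zym fgaa heite srwkv qyu uzk egf nxosm hkf etqr
Hunk 2: at line 4 remove [fgaa] add [cwwg,xbhom,ixbt] -> 15 lines: kme cohff aouv zym cwwg xbhom ixbt heite srwkv qyu uzk egf nxosm hkf etqr
Hunk 3: at line 5 remove [xbhom,ixbt,heite] add [dzhp,rtpo,jel] -> 15 lines: kme cohff aouv zym cwwg dzhp rtpo jel srwkv qyu uzk egf nxosm hkf etqr
Hunk 4: at line 8 remove [qyu] add [lesma] -> 15 lines: kme cohff aouv zym cwwg dzhp rtpo jel srwkv lesma uzk egf nxosm hkf etqr
Hunk 5: at line 6 remove [jel,srwkv,lesma] add [ycd] -> 13 lines: kme cohff aouv zym cwwg dzhp rtpo ycd uzk egf nxosm hkf etqr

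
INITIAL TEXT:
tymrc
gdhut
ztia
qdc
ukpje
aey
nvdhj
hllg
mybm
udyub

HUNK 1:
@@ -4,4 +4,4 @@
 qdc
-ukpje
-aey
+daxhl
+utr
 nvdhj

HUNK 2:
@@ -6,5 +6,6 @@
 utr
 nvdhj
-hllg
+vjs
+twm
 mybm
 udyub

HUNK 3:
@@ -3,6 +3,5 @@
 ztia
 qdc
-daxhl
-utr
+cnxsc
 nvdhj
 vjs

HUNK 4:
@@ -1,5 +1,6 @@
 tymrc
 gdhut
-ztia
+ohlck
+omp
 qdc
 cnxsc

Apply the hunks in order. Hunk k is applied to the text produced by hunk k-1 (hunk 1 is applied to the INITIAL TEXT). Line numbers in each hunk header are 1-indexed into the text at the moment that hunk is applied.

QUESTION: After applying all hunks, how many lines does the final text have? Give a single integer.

Hunk 1: at line 4 remove [ukpje,aey] add [daxhl,utr] -> 10 lines: tymrc gdhut ztia qdc daxhl utr nvdhj hllg mybm udyub
Hunk 2: at line 6 remove [hllg] add [vjs,twm] -> 11 lines: tymrc gdhut ztia qdc daxhl utr nvdhj vjs twm mybm udyub
Hunk 3: at line 3 remove [daxhl,utr] add [cnxsc] -> 10 lines: tymrc gdhut ztia qdc cnxsc nvdhj vjs twm mybm udyub
Hunk 4: at line 1 remove [ztia] add [ohlck,omp] -> 11 lines: tymrc gdhut ohlck omp qdc cnxsc nvdhj vjs twm mybm udyub
Final line count: 11

Answer: 11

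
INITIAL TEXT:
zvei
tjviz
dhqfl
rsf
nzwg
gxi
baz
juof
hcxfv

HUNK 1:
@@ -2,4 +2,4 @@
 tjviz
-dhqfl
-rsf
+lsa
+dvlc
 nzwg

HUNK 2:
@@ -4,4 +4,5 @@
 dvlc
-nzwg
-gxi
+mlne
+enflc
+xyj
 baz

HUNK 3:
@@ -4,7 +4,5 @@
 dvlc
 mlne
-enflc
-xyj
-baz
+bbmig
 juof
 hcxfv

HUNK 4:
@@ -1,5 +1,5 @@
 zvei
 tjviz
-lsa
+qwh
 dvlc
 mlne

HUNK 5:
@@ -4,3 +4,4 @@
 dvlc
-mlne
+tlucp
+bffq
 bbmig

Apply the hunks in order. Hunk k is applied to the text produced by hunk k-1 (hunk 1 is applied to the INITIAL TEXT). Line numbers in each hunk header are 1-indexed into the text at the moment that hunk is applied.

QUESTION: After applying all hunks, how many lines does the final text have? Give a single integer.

Hunk 1: at line 2 remove [dhqfl,rsf] add [lsa,dvlc] -> 9 lines: zvei tjviz lsa dvlc nzwg gxi baz juof hcxfv
Hunk 2: at line 4 remove [nzwg,gxi] add [mlne,enflc,xyj] -> 10 lines: zvei tjviz lsa dvlc mlne enflc xyj baz juof hcxfv
Hunk 3: at line 4 remove [enflc,xyj,baz] add [bbmig] -> 8 lines: zvei tjviz lsa dvlc mlne bbmig juof hcxfv
Hunk 4: at line 1 remove [lsa] add [qwh] -> 8 lines: zvei tjviz qwh dvlc mlne bbmig juof hcxfv
Hunk 5: at line 4 remove [mlne] add [tlucp,bffq] -> 9 lines: zvei tjviz qwh dvlc tlucp bffq bbmig juof hcxfv
Final line count: 9

Answer: 9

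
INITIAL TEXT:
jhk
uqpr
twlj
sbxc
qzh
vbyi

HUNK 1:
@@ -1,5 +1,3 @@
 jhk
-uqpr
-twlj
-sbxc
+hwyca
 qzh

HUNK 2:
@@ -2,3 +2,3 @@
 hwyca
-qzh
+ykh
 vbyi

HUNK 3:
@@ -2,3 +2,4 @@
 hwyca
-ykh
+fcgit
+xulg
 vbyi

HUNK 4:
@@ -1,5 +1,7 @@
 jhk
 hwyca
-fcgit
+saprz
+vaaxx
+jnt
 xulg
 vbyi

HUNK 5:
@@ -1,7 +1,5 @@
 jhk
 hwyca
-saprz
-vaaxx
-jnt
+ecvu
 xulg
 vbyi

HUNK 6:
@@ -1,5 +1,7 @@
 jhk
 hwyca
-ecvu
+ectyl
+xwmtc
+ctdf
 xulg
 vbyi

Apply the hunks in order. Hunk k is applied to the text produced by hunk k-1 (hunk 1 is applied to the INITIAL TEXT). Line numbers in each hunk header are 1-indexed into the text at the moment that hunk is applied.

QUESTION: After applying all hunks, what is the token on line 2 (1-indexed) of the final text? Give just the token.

Hunk 1: at line 1 remove [uqpr,twlj,sbxc] add [hwyca] -> 4 lines: jhk hwyca qzh vbyi
Hunk 2: at line 2 remove [qzh] add [ykh] -> 4 lines: jhk hwyca ykh vbyi
Hunk 3: at line 2 remove [ykh] add [fcgit,xulg] -> 5 lines: jhk hwyca fcgit xulg vbyi
Hunk 4: at line 1 remove [fcgit] add [saprz,vaaxx,jnt] -> 7 lines: jhk hwyca saprz vaaxx jnt xulg vbyi
Hunk 5: at line 1 remove [saprz,vaaxx,jnt] add [ecvu] -> 5 lines: jhk hwyca ecvu xulg vbyi
Hunk 6: at line 1 remove [ecvu] add [ectyl,xwmtc,ctdf] -> 7 lines: jhk hwyca ectyl xwmtc ctdf xulg vbyi
Final line 2: hwyca

Answer: hwyca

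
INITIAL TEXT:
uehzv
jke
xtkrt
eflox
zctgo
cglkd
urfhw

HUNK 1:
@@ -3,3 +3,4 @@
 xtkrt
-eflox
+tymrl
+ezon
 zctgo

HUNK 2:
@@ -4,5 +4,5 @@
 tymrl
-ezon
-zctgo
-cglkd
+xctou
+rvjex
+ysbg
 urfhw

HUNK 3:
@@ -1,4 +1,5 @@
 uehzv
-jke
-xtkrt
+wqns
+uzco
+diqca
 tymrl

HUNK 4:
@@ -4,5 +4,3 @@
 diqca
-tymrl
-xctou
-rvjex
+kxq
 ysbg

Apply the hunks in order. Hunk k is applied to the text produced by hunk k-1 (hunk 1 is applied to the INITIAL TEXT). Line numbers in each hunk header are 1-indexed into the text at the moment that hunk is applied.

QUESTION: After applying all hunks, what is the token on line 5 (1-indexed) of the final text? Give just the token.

Hunk 1: at line 3 remove [eflox] add [tymrl,ezon] -> 8 lines: uehzv jke xtkrt tymrl ezon zctgo cglkd urfhw
Hunk 2: at line 4 remove [ezon,zctgo,cglkd] add [xctou,rvjex,ysbg] -> 8 lines: uehzv jke xtkrt tymrl xctou rvjex ysbg urfhw
Hunk 3: at line 1 remove [jke,xtkrt] add [wqns,uzco,diqca] -> 9 lines: uehzv wqns uzco diqca tymrl xctou rvjex ysbg urfhw
Hunk 4: at line 4 remove [tymrl,xctou,rvjex] add [kxq] -> 7 lines: uehzv wqns uzco diqca kxq ysbg urfhw
Final line 5: kxq

Answer: kxq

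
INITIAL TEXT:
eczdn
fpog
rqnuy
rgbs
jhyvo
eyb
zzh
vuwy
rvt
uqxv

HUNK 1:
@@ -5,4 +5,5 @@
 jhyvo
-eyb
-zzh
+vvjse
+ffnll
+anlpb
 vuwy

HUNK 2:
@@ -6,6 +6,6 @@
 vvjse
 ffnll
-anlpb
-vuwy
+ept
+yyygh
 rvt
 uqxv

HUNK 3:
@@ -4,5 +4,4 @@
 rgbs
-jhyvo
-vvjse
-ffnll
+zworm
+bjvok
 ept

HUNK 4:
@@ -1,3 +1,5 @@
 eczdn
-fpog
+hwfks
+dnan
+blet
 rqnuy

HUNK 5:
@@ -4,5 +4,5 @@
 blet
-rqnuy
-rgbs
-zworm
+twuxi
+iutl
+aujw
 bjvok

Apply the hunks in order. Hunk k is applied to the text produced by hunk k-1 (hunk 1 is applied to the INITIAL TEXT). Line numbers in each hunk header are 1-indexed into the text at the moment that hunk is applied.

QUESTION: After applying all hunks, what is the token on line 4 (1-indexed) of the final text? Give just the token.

Hunk 1: at line 5 remove [eyb,zzh] add [vvjse,ffnll,anlpb] -> 11 lines: eczdn fpog rqnuy rgbs jhyvo vvjse ffnll anlpb vuwy rvt uqxv
Hunk 2: at line 6 remove [anlpb,vuwy] add [ept,yyygh] -> 11 lines: eczdn fpog rqnuy rgbs jhyvo vvjse ffnll ept yyygh rvt uqxv
Hunk 3: at line 4 remove [jhyvo,vvjse,ffnll] add [zworm,bjvok] -> 10 lines: eczdn fpog rqnuy rgbs zworm bjvok ept yyygh rvt uqxv
Hunk 4: at line 1 remove [fpog] add [hwfks,dnan,blet] -> 12 lines: eczdn hwfks dnan blet rqnuy rgbs zworm bjvok ept yyygh rvt uqxv
Hunk 5: at line 4 remove [rqnuy,rgbs,zworm] add [twuxi,iutl,aujw] -> 12 lines: eczdn hwfks dnan blet twuxi iutl aujw bjvok ept yyygh rvt uqxv
Final line 4: blet

Answer: blet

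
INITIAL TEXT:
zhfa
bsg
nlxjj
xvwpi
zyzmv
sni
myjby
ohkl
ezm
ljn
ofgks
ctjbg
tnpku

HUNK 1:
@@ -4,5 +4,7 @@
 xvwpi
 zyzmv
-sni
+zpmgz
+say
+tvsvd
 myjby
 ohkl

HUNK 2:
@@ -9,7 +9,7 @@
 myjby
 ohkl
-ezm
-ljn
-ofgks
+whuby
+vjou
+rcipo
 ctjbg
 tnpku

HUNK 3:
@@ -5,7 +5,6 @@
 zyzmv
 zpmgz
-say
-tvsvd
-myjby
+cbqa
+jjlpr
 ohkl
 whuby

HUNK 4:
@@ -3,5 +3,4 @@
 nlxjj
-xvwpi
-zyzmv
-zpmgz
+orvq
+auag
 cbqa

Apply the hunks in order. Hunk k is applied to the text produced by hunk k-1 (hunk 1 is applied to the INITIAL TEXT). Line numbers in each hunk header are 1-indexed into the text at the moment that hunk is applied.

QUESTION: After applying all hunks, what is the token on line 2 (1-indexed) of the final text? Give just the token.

Hunk 1: at line 4 remove [sni] add [zpmgz,say,tvsvd] -> 15 lines: zhfa bsg nlxjj xvwpi zyzmv zpmgz say tvsvd myjby ohkl ezm ljn ofgks ctjbg tnpku
Hunk 2: at line 9 remove [ezm,ljn,ofgks] add [whuby,vjou,rcipo] -> 15 lines: zhfa bsg nlxjj xvwpi zyzmv zpmgz say tvsvd myjby ohkl whuby vjou rcipo ctjbg tnpku
Hunk 3: at line 5 remove [say,tvsvd,myjby] add [cbqa,jjlpr] -> 14 lines: zhfa bsg nlxjj xvwpi zyzmv zpmgz cbqa jjlpr ohkl whuby vjou rcipo ctjbg tnpku
Hunk 4: at line 3 remove [xvwpi,zyzmv,zpmgz] add [orvq,auag] -> 13 lines: zhfa bsg nlxjj orvq auag cbqa jjlpr ohkl whuby vjou rcipo ctjbg tnpku
Final line 2: bsg

Answer: bsg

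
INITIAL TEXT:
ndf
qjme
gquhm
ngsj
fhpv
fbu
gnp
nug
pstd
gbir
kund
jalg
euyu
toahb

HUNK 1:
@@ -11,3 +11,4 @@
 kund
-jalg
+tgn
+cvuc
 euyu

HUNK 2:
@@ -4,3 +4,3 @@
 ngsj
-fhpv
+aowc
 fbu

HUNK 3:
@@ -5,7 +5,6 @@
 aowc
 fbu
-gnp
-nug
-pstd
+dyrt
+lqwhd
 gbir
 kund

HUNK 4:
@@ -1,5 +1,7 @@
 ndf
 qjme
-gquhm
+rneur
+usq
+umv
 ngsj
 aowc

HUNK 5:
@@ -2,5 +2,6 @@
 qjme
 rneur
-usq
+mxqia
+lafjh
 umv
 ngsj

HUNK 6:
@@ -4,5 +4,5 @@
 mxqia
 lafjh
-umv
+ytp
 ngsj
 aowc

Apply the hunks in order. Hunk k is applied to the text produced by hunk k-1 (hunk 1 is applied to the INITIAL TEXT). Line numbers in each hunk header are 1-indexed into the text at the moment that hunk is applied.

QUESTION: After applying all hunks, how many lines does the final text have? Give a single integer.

Hunk 1: at line 11 remove [jalg] add [tgn,cvuc] -> 15 lines: ndf qjme gquhm ngsj fhpv fbu gnp nug pstd gbir kund tgn cvuc euyu toahb
Hunk 2: at line 4 remove [fhpv] add [aowc] -> 15 lines: ndf qjme gquhm ngsj aowc fbu gnp nug pstd gbir kund tgn cvuc euyu toahb
Hunk 3: at line 5 remove [gnp,nug,pstd] add [dyrt,lqwhd] -> 14 lines: ndf qjme gquhm ngsj aowc fbu dyrt lqwhd gbir kund tgn cvuc euyu toahb
Hunk 4: at line 1 remove [gquhm] add [rneur,usq,umv] -> 16 lines: ndf qjme rneur usq umv ngsj aowc fbu dyrt lqwhd gbir kund tgn cvuc euyu toahb
Hunk 5: at line 2 remove [usq] add [mxqia,lafjh] -> 17 lines: ndf qjme rneur mxqia lafjh umv ngsj aowc fbu dyrt lqwhd gbir kund tgn cvuc euyu toahb
Hunk 6: at line 4 remove [umv] add [ytp] -> 17 lines: ndf qjme rneur mxqia lafjh ytp ngsj aowc fbu dyrt lqwhd gbir kund tgn cvuc euyu toahb
Final line count: 17

Answer: 17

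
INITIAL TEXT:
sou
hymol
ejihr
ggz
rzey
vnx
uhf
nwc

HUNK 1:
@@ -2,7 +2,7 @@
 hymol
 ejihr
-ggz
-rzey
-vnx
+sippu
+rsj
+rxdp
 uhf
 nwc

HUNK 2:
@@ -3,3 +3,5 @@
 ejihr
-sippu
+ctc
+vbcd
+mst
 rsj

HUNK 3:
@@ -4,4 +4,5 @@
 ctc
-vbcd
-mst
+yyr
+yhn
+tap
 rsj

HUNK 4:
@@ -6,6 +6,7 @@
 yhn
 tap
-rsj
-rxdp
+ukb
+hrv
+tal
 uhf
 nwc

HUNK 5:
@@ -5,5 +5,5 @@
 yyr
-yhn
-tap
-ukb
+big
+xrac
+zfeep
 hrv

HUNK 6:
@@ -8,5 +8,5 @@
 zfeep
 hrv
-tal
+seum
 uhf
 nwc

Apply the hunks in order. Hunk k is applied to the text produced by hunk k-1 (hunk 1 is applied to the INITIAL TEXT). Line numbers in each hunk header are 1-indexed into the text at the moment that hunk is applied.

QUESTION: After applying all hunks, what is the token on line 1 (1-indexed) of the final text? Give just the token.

Hunk 1: at line 2 remove [ggz,rzey,vnx] add [sippu,rsj,rxdp] -> 8 lines: sou hymol ejihr sippu rsj rxdp uhf nwc
Hunk 2: at line 3 remove [sippu] add [ctc,vbcd,mst] -> 10 lines: sou hymol ejihr ctc vbcd mst rsj rxdp uhf nwc
Hunk 3: at line 4 remove [vbcd,mst] add [yyr,yhn,tap] -> 11 lines: sou hymol ejihr ctc yyr yhn tap rsj rxdp uhf nwc
Hunk 4: at line 6 remove [rsj,rxdp] add [ukb,hrv,tal] -> 12 lines: sou hymol ejihr ctc yyr yhn tap ukb hrv tal uhf nwc
Hunk 5: at line 5 remove [yhn,tap,ukb] add [big,xrac,zfeep] -> 12 lines: sou hymol ejihr ctc yyr big xrac zfeep hrv tal uhf nwc
Hunk 6: at line 8 remove [tal] add [seum] -> 12 lines: sou hymol ejihr ctc yyr big xrac zfeep hrv seum uhf nwc
Final line 1: sou

Answer: sou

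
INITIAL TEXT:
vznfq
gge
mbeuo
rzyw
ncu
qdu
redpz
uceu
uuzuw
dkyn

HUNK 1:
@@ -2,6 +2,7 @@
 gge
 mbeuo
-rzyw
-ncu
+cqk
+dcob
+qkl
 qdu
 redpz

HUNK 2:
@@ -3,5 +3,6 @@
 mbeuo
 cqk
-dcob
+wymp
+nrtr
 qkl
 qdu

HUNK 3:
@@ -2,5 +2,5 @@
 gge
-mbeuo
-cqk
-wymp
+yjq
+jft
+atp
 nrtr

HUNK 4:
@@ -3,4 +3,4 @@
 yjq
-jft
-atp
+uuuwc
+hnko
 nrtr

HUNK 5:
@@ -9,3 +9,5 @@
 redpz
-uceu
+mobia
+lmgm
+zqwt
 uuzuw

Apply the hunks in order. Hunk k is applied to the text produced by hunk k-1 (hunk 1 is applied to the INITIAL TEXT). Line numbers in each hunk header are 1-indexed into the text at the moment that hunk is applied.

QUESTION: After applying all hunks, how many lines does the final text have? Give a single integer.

Hunk 1: at line 2 remove [rzyw,ncu] add [cqk,dcob,qkl] -> 11 lines: vznfq gge mbeuo cqk dcob qkl qdu redpz uceu uuzuw dkyn
Hunk 2: at line 3 remove [dcob] add [wymp,nrtr] -> 12 lines: vznfq gge mbeuo cqk wymp nrtr qkl qdu redpz uceu uuzuw dkyn
Hunk 3: at line 2 remove [mbeuo,cqk,wymp] add [yjq,jft,atp] -> 12 lines: vznfq gge yjq jft atp nrtr qkl qdu redpz uceu uuzuw dkyn
Hunk 4: at line 3 remove [jft,atp] add [uuuwc,hnko] -> 12 lines: vznfq gge yjq uuuwc hnko nrtr qkl qdu redpz uceu uuzuw dkyn
Hunk 5: at line 9 remove [uceu] add [mobia,lmgm,zqwt] -> 14 lines: vznfq gge yjq uuuwc hnko nrtr qkl qdu redpz mobia lmgm zqwt uuzuw dkyn
Final line count: 14

Answer: 14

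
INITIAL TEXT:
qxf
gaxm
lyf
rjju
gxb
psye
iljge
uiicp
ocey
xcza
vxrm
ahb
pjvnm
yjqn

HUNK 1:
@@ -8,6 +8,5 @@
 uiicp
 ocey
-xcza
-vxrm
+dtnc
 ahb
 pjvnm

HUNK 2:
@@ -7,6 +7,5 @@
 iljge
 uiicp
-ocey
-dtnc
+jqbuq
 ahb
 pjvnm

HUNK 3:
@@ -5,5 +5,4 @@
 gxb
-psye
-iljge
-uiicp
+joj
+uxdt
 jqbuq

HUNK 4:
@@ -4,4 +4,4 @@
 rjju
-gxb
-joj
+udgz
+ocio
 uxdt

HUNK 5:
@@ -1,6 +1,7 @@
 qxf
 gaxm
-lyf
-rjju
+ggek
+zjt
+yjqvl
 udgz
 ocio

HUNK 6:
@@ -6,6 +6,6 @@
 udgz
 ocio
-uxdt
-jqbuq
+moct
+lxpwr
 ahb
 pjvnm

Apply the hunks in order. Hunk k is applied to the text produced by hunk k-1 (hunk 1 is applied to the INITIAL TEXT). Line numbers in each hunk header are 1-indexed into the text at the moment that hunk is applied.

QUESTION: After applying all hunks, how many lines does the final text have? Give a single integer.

Hunk 1: at line 8 remove [xcza,vxrm] add [dtnc] -> 13 lines: qxf gaxm lyf rjju gxb psye iljge uiicp ocey dtnc ahb pjvnm yjqn
Hunk 2: at line 7 remove [ocey,dtnc] add [jqbuq] -> 12 lines: qxf gaxm lyf rjju gxb psye iljge uiicp jqbuq ahb pjvnm yjqn
Hunk 3: at line 5 remove [psye,iljge,uiicp] add [joj,uxdt] -> 11 lines: qxf gaxm lyf rjju gxb joj uxdt jqbuq ahb pjvnm yjqn
Hunk 4: at line 4 remove [gxb,joj] add [udgz,ocio] -> 11 lines: qxf gaxm lyf rjju udgz ocio uxdt jqbuq ahb pjvnm yjqn
Hunk 5: at line 1 remove [lyf,rjju] add [ggek,zjt,yjqvl] -> 12 lines: qxf gaxm ggek zjt yjqvl udgz ocio uxdt jqbuq ahb pjvnm yjqn
Hunk 6: at line 6 remove [uxdt,jqbuq] add [moct,lxpwr] -> 12 lines: qxf gaxm ggek zjt yjqvl udgz ocio moct lxpwr ahb pjvnm yjqn
Final line count: 12

Answer: 12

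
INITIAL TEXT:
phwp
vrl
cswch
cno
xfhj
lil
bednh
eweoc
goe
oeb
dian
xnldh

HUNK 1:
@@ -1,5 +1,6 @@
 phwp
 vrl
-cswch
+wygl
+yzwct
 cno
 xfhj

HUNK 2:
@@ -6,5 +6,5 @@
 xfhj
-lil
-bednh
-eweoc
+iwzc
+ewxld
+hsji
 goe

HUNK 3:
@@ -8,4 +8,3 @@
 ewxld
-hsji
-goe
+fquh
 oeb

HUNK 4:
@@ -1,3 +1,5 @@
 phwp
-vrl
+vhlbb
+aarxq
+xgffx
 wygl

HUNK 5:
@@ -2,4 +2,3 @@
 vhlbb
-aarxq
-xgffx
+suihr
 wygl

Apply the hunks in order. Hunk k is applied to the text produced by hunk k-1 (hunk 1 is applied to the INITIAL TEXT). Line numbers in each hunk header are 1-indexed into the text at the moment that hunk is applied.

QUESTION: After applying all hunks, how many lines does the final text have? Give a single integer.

Hunk 1: at line 1 remove [cswch] add [wygl,yzwct] -> 13 lines: phwp vrl wygl yzwct cno xfhj lil bednh eweoc goe oeb dian xnldh
Hunk 2: at line 6 remove [lil,bednh,eweoc] add [iwzc,ewxld,hsji] -> 13 lines: phwp vrl wygl yzwct cno xfhj iwzc ewxld hsji goe oeb dian xnldh
Hunk 3: at line 8 remove [hsji,goe] add [fquh] -> 12 lines: phwp vrl wygl yzwct cno xfhj iwzc ewxld fquh oeb dian xnldh
Hunk 4: at line 1 remove [vrl] add [vhlbb,aarxq,xgffx] -> 14 lines: phwp vhlbb aarxq xgffx wygl yzwct cno xfhj iwzc ewxld fquh oeb dian xnldh
Hunk 5: at line 2 remove [aarxq,xgffx] add [suihr] -> 13 lines: phwp vhlbb suihr wygl yzwct cno xfhj iwzc ewxld fquh oeb dian xnldh
Final line count: 13

Answer: 13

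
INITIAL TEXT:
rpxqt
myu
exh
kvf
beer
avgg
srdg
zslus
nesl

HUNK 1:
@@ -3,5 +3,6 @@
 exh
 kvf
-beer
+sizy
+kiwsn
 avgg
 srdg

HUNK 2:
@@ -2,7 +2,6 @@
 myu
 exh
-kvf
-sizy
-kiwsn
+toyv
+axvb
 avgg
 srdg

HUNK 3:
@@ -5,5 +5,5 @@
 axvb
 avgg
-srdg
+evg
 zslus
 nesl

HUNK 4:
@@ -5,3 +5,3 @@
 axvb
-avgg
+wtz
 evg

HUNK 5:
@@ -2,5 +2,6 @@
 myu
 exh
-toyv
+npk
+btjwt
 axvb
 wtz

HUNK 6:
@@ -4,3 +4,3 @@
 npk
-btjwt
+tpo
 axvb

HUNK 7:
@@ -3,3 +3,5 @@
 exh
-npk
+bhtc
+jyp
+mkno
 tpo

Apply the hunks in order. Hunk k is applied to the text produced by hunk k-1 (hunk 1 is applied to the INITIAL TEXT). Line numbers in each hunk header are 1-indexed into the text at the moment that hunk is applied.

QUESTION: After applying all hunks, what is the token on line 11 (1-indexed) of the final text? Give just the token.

Hunk 1: at line 3 remove [beer] add [sizy,kiwsn] -> 10 lines: rpxqt myu exh kvf sizy kiwsn avgg srdg zslus nesl
Hunk 2: at line 2 remove [kvf,sizy,kiwsn] add [toyv,axvb] -> 9 lines: rpxqt myu exh toyv axvb avgg srdg zslus nesl
Hunk 3: at line 5 remove [srdg] add [evg] -> 9 lines: rpxqt myu exh toyv axvb avgg evg zslus nesl
Hunk 4: at line 5 remove [avgg] add [wtz] -> 9 lines: rpxqt myu exh toyv axvb wtz evg zslus nesl
Hunk 5: at line 2 remove [toyv] add [npk,btjwt] -> 10 lines: rpxqt myu exh npk btjwt axvb wtz evg zslus nesl
Hunk 6: at line 4 remove [btjwt] add [tpo] -> 10 lines: rpxqt myu exh npk tpo axvb wtz evg zslus nesl
Hunk 7: at line 3 remove [npk] add [bhtc,jyp,mkno] -> 12 lines: rpxqt myu exh bhtc jyp mkno tpo axvb wtz evg zslus nesl
Final line 11: zslus

Answer: zslus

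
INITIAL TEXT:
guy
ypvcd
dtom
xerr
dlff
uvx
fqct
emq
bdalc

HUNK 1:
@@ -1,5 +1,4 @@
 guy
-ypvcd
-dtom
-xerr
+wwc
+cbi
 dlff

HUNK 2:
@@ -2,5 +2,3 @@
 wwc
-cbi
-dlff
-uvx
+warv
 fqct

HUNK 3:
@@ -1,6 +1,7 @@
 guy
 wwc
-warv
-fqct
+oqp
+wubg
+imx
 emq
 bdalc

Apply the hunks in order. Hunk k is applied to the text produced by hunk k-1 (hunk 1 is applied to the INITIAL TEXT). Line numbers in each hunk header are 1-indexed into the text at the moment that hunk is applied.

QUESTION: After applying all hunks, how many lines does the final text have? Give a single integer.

Answer: 7

Derivation:
Hunk 1: at line 1 remove [ypvcd,dtom,xerr] add [wwc,cbi] -> 8 lines: guy wwc cbi dlff uvx fqct emq bdalc
Hunk 2: at line 2 remove [cbi,dlff,uvx] add [warv] -> 6 lines: guy wwc warv fqct emq bdalc
Hunk 3: at line 1 remove [warv,fqct] add [oqp,wubg,imx] -> 7 lines: guy wwc oqp wubg imx emq bdalc
Final line count: 7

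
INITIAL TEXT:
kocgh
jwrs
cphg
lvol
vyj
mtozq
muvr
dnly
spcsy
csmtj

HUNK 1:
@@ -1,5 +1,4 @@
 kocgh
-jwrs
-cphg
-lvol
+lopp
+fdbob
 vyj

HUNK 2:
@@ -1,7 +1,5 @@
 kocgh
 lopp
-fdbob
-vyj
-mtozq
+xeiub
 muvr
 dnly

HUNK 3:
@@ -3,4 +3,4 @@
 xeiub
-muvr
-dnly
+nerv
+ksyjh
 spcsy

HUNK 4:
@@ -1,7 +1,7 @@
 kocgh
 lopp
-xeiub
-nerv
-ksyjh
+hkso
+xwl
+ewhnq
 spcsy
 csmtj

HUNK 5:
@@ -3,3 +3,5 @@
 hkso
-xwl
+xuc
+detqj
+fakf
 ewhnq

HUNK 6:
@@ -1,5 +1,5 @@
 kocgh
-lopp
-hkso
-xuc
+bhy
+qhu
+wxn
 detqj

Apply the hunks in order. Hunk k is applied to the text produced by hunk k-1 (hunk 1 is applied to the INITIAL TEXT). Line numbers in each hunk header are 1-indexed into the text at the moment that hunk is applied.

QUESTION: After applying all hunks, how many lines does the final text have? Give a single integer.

Hunk 1: at line 1 remove [jwrs,cphg,lvol] add [lopp,fdbob] -> 9 lines: kocgh lopp fdbob vyj mtozq muvr dnly spcsy csmtj
Hunk 2: at line 1 remove [fdbob,vyj,mtozq] add [xeiub] -> 7 lines: kocgh lopp xeiub muvr dnly spcsy csmtj
Hunk 3: at line 3 remove [muvr,dnly] add [nerv,ksyjh] -> 7 lines: kocgh lopp xeiub nerv ksyjh spcsy csmtj
Hunk 4: at line 1 remove [xeiub,nerv,ksyjh] add [hkso,xwl,ewhnq] -> 7 lines: kocgh lopp hkso xwl ewhnq spcsy csmtj
Hunk 5: at line 3 remove [xwl] add [xuc,detqj,fakf] -> 9 lines: kocgh lopp hkso xuc detqj fakf ewhnq spcsy csmtj
Hunk 6: at line 1 remove [lopp,hkso,xuc] add [bhy,qhu,wxn] -> 9 lines: kocgh bhy qhu wxn detqj fakf ewhnq spcsy csmtj
Final line count: 9

Answer: 9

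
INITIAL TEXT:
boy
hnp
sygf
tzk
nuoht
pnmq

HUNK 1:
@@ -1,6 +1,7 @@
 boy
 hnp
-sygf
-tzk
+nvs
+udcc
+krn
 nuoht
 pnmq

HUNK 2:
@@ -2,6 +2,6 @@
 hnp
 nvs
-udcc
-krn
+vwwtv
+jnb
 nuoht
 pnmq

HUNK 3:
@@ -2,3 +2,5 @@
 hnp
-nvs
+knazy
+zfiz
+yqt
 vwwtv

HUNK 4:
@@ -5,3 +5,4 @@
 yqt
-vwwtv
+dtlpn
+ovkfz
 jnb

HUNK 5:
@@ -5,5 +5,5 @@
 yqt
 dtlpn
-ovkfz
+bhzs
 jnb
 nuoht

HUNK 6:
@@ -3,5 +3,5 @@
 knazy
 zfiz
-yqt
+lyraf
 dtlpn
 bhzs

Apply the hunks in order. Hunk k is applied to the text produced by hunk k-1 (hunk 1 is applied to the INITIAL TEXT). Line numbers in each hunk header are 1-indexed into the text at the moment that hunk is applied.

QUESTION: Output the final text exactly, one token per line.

Answer: boy
hnp
knazy
zfiz
lyraf
dtlpn
bhzs
jnb
nuoht
pnmq

Derivation:
Hunk 1: at line 1 remove [sygf,tzk] add [nvs,udcc,krn] -> 7 lines: boy hnp nvs udcc krn nuoht pnmq
Hunk 2: at line 2 remove [udcc,krn] add [vwwtv,jnb] -> 7 lines: boy hnp nvs vwwtv jnb nuoht pnmq
Hunk 3: at line 2 remove [nvs] add [knazy,zfiz,yqt] -> 9 lines: boy hnp knazy zfiz yqt vwwtv jnb nuoht pnmq
Hunk 4: at line 5 remove [vwwtv] add [dtlpn,ovkfz] -> 10 lines: boy hnp knazy zfiz yqt dtlpn ovkfz jnb nuoht pnmq
Hunk 5: at line 5 remove [ovkfz] add [bhzs] -> 10 lines: boy hnp knazy zfiz yqt dtlpn bhzs jnb nuoht pnmq
Hunk 6: at line 3 remove [yqt] add [lyraf] -> 10 lines: boy hnp knazy zfiz lyraf dtlpn bhzs jnb nuoht pnmq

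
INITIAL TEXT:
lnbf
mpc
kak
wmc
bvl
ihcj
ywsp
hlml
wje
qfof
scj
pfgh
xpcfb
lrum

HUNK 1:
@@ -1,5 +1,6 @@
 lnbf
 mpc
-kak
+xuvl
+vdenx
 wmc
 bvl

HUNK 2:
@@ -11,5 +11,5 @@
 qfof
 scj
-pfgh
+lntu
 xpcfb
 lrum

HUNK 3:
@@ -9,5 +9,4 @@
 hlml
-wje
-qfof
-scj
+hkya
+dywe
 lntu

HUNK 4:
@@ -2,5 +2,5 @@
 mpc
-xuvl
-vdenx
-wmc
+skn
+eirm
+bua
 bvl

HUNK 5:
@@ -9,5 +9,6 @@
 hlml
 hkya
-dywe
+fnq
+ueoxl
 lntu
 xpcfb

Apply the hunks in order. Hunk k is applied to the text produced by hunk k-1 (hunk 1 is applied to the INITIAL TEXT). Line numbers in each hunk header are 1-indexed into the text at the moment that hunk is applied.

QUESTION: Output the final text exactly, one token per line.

Answer: lnbf
mpc
skn
eirm
bua
bvl
ihcj
ywsp
hlml
hkya
fnq
ueoxl
lntu
xpcfb
lrum

Derivation:
Hunk 1: at line 1 remove [kak] add [xuvl,vdenx] -> 15 lines: lnbf mpc xuvl vdenx wmc bvl ihcj ywsp hlml wje qfof scj pfgh xpcfb lrum
Hunk 2: at line 11 remove [pfgh] add [lntu] -> 15 lines: lnbf mpc xuvl vdenx wmc bvl ihcj ywsp hlml wje qfof scj lntu xpcfb lrum
Hunk 3: at line 9 remove [wje,qfof,scj] add [hkya,dywe] -> 14 lines: lnbf mpc xuvl vdenx wmc bvl ihcj ywsp hlml hkya dywe lntu xpcfb lrum
Hunk 4: at line 2 remove [xuvl,vdenx,wmc] add [skn,eirm,bua] -> 14 lines: lnbf mpc skn eirm bua bvl ihcj ywsp hlml hkya dywe lntu xpcfb lrum
Hunk 5: at line 9 remove [dywe] add [fnq,ueoxl] -> 15 lines: lnbf mpc skn eirm bua bvl ihcj ywsp hlml hkya fnq ueoxl lntu xpcfb lrum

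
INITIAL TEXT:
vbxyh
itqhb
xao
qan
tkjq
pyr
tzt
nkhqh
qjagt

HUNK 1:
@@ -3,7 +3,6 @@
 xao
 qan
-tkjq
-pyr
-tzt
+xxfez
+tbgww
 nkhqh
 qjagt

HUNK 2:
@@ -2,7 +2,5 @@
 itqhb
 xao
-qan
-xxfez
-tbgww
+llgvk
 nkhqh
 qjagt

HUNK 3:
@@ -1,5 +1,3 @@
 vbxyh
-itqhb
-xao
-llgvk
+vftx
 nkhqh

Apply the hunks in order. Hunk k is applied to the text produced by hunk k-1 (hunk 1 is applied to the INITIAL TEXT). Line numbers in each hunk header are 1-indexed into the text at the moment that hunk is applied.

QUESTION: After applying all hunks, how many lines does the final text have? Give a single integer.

Hunk 1: at line 3 remove [tkjq,pyr,tzt] add [xxfez,tbgww] -> 8 lines: vbxyh itqhb xao qan xxfez tbgww nkhqh qjagt
Hunk 2: at line 2 remove [qan,xxfez,tbgww] add [llgvk] -> 6 lines: vbxyh itqhb xao llgvk nkhqh qjagt
Hunk 3: at line 1 remove [itqhb,xao,llgvk] add [vftx] -> 4 lines: vbxyh vftx nkhqh qjagt
Final line count: 4

Answer: 4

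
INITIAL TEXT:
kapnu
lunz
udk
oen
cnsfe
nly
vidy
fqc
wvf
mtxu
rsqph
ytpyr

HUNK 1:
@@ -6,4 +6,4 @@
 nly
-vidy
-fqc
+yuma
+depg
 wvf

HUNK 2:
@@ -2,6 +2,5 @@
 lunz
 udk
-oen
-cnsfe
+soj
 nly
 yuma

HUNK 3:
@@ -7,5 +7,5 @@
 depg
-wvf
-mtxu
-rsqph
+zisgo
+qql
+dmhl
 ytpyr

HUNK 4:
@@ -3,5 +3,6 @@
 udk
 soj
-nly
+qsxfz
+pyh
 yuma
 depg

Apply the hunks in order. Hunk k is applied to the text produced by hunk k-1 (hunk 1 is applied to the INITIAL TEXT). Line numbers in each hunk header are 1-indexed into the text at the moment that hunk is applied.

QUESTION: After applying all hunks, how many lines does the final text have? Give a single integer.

Hunk 1: at line 6 remove [vidy,fqc] add [yuma,depg] -> 12 lines: kapnu lunz udk oen cnsfe nly yuma depg wvf mtxu rsqph ytpyr
Hunk 2: at line 2 remove [oen,cnsfe] add [soj] -> 11 lines: kapnu lunz udk soj nly yuma depg wvf mtxu rsqph ytpyr
Hunk 3: at line 7 remove [wvf,mtxu,rsqph] add [zisgo,qql,dmhl] -> 11 lines: kapnu lunz udk soj nly yuma depg zisgo qql dmhl ytpyr
Hunk 4: at line 3 remove [nly] add [qsxfz,pyh] -> 12 lines: kapnu lunz udk soj qsxfz pyh yuma depg zisgo qql dmhl ytpyr
Final line count: 12

Answer: 12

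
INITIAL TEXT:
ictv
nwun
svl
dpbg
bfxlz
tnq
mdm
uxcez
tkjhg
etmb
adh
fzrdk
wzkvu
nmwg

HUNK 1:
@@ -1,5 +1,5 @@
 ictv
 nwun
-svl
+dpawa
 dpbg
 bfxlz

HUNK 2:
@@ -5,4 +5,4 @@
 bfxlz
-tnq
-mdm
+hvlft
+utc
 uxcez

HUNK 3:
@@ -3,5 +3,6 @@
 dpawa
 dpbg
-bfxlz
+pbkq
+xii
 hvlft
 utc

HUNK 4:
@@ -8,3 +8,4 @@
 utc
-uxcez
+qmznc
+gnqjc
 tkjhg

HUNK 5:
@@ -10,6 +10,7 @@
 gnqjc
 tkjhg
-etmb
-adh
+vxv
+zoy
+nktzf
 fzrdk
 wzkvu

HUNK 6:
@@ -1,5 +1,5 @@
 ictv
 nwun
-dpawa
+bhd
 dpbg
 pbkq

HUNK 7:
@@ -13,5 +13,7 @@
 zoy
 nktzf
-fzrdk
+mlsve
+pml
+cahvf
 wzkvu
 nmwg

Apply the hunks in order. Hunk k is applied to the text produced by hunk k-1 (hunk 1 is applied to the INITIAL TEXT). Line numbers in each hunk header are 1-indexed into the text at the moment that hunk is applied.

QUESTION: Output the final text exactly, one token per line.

Hunk 1: at line 1 remove [svl] add [dpawa] -> 14 lines: ictv nwun dpawa dpbg bfxlz tnq mdm uxcez tkjhg etmb adh fzrdk wzkvu nmwg
Hunk 2: at line 5 remove [tnq,mdm] add [hvlft,utc] -> 14 lines: ictv nwun dpawa dpbg bfxlz hvlft utc uxcez tkjhg etmb adh fzrdk wzkvu nmwg
Hunk 3: at line 3 remove [bfxlz] add [pbkq,xii] -> 15 lines: ictv nwun dpawa dpbg pbkq xii hvlft utc uxcez tkjhg etmb adh fzrdk wzkvu nmwg
Hunk 4: at line 8 remove [uxcez] add [qmznc,gnqjc] -> 16 lines: ictv nwun dpawa dpbg pbkq xii hvlft utc qmznc gnqjc tkjhg etmb adh fzrdk wzkvu nmwg
Hunk 5: at line 10 remove [etmb,adh] add [vxv,zoy,nktzf] -> 17 lines: ictv nwun dpawa dpbg pbkq xii hvlft utc qmznc gnqjc tkjhg vxv zoy nktzf fzrdk wzkvu nmwg
Hunk 6: at line 1 remove [dpawa] add [bhd] -> 17 lines: ictv nwun bhd dpbg pbkq xii hvlft utc qmznc gnqjc tkjhg vxv zoy nktzf fzrdk wzkvu nmwg
Hunk 7: at line 13 remove [fzrdk] add [mlsve,pml,cahvf] -> 19 lines: ictv nwun bhd dpbg pbkq xii hvlft utc qmznc gnqjc tkjhg vxv zoy nktzf mlsve pml cahvf wzkvu nmwg

Answer: ictv
nwun
bhd
dpbg
pbkq
xii
hvlft
utc
qmznc
gnqjc
tkjhg
vxv
zoy
nktzf
mlsve
pml
cahvf
wzkvu
nmwg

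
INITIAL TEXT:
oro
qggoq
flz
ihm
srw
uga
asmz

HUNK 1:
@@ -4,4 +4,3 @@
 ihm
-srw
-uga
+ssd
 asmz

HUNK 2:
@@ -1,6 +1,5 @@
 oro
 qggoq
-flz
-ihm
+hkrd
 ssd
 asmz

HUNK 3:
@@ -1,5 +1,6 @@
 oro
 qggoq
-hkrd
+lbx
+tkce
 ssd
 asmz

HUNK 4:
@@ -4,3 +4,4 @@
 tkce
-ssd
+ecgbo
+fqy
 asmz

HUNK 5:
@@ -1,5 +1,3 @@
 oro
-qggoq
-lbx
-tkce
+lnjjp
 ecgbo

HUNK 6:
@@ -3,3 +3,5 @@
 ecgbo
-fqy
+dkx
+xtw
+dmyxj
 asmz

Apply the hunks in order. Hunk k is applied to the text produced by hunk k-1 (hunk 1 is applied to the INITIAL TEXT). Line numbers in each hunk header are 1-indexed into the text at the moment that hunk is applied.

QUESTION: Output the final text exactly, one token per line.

Answer: oro
lnjjp
ecgbo
dkx
xtw
dmyxj
asmz

Derivation:
Hunk 1: at line 4 remove [srw,uga] add [ssd] -> 6 lines: oro qggoq flz ihm ssd asmz
Hunk 2: at line 1 remove [flz,ihm] add [hkrd] -> 5 lines: oro qggoq hkrd ssd asmz
Hunk 3: at line 1 remove [hkrd] add [lbx,tkce] -> 6 lines: oro qggoq lbx tkce ssd asmz
Hunk 4: at line 4 remove [ssd] add [ecgbo,fqy] -> 7 lines: oro qggoq lbx tkce ecgbo fqy asmz
Hunk 5: at line 1 remove [qggoq,lbx,tkce] add [lnjjp] -> 5 lines: oro lnjjp ecgbo fqy asmz
Hunk 6: at line 3 remove [fqy] add [dkx,xtw,dmyxj] -> 7 lines: oro lnjjp ecgbo dkx xtw dmyxj asmz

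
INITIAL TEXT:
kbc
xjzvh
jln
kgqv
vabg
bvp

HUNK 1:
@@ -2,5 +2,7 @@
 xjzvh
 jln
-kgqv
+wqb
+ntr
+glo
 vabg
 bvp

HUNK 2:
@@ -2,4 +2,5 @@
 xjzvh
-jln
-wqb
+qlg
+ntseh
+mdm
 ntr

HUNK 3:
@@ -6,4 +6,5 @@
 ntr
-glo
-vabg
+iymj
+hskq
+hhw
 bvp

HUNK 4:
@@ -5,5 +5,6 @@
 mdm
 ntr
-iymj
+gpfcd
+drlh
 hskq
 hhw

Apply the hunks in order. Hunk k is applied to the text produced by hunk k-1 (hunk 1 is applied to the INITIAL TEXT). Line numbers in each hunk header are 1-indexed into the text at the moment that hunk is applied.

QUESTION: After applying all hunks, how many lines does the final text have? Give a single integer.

Hunk 1: at line 2 remove [kgqv] add [wqb,ntr,glo] -> 8 lines: kbc xjzvh jln wqb ntr glo vabg bvp
Hunk 2: at line 2 remove [jln,wqb] add [qlg,ntseh,mdm] -> 9 lines: kbc xjzvh qlg ntseh mdm ntr glo vabg bvp
Hunk 3: at line 6 remove [glo,vabg] add [iymj,hskq,hhw] -> 10 lines: kbc xjzvh qlg ntseh mdm ntr iymj hskq hhw bvp
Hunk 4: at line 5 remove [iymj] add [gpfcd,drlh] -> 11 lines: kbc xjzvh qlg ntseh mdm ntr gpfcd drlh hskq hhw bvp
Final line count: 11

Answer: 11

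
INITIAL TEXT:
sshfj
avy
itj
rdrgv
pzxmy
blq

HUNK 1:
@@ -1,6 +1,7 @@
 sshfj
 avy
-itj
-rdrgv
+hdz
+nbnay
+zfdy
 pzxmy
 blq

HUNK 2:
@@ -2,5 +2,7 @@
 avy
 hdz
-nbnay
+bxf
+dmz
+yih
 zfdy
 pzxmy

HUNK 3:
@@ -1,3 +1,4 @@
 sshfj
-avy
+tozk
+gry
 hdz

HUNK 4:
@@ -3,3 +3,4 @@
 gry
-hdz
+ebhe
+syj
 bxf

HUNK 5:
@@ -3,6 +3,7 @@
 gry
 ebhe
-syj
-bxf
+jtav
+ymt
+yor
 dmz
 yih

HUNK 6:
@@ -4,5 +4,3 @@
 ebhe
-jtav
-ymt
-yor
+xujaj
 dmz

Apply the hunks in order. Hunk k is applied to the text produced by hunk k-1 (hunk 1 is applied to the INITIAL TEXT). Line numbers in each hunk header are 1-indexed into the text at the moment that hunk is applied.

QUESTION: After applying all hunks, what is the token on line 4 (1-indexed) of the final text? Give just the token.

Hunk 1: at line 1 remove [itj,rdrgv] add [hdz,nbnay,zfdy] -> 7 lines: sshfj avy hdz nbnay zfdy pzxmy blq
Hunk 2: at line 2 remove [nbnay] add [bxf,dmz,yih] -> 9 lines: sshfj avy hdz bxf dmz yih zfdy pzxmy blq
Hunk 3: at line 1 remove [avy] add [tozk,gry] -> 10 lines: sshfj tozk gry hdz bxf dmz yih zfdy pzxmy blq
Hunk 4: at line 3 remove [hdz] add [ebhe,syj] -> 11 lines: sshfj tozk gry ebhe syj bxf dmz yih zfdy pzxmy blq
Hunk 5: at line 3 remove [syj,bxf] add [jtav,ymt,yor] -> 12 lines: sshfj tozk gry ebhe jtav ymt yor dmz yih zfdy pzxmy blq
Hunk 6: at line 4 remove [jtav,ymt,yor] add [xujaj] -> 10 lines: sshfj tozk gry ebhe xujaj dmz yih zfdy pzxmy blq
Final line 4: ebhe

Answer: ebhe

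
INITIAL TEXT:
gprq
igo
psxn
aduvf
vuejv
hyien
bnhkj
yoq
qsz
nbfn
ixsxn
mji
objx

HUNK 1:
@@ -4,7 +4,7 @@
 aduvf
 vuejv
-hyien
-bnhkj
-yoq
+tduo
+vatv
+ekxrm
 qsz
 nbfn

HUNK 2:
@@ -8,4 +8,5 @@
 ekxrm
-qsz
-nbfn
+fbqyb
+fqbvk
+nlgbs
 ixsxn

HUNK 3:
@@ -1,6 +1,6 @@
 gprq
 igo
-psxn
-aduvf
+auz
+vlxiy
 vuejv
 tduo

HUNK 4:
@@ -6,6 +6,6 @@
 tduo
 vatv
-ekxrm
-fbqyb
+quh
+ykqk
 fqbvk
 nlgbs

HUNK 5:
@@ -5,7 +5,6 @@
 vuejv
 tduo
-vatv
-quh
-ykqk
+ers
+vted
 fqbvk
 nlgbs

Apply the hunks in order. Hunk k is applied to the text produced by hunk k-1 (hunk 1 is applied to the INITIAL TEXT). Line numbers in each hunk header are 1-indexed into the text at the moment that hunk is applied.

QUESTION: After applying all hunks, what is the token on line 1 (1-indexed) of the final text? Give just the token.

Answer: gprq

Derivation:
Hunk 1: at line 4 remove [hyien,bnhkj,yoq] add [tduo,vatv,ekxrm] -> 13 lines: gprq igo psxn aduvf vuejv tduo vatv ekxrm qsz nbfn ixsxn mji objx
Hunk 2: at line 8 remove [qsz,nbfn] add [fbqyb,fqbvk,nlgbs] -> 14 lines: gprq igo psxn aduvf vuejv tduo vatv ekxrm fbqyb fqbvk nlgbs ixsxn mji objx
Hunk 3: at line 1 remove [psxn,aduvf] add [auz,vlxiy] -> 14 lines: gprq igo auz vlxiy vuejv tduo vatv ekxrm fbqyb fqbvk nlgbs ixsxn mji objx
Hunk 4: at line 6 remove [ekxrm,fbqyb] add [quh,ykqk] -> 14 lines: gprq igo auz vlxiy vuejv tduo vatv quh ykqk fqbvk nlgbs ixsxn mji objx
Hunk 5: at line 5 remove [vatv,quh,ykqk] add [ers,vted] -> 13 lines: gprq igo auz vlxiy vuejv tduo ers vted fqbvk nlgbs ixsxn mji objx
Final line 1: gprq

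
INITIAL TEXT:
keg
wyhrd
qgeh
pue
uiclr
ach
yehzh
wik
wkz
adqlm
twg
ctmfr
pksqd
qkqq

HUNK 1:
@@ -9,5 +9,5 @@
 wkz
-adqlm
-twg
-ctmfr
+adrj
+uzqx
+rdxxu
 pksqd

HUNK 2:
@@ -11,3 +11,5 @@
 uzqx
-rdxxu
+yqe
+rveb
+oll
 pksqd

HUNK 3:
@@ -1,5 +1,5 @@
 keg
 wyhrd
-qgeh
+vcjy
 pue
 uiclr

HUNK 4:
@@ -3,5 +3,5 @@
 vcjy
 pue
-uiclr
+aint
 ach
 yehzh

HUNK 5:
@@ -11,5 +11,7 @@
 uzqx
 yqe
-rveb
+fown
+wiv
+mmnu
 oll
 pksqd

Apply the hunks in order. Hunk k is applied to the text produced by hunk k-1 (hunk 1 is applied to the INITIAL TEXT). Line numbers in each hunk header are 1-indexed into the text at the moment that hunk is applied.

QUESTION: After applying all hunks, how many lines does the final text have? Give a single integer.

Hunk 1: at line 9 remove [adqlm,twg,ctmfr] add [adrj,uzqx,rdxxu] -> 14 lines: keg wyhrd qgeh pue uiclr ach yehzh wik wkz adrj uzqx rdxxu pksqd qkqq
Hunk 2: at line 11 remove [rdxxu] add [yqe,rveb,oll] -> 16 lines: keg wyhrd qgeh pue uiclr ach yehzh wik wkz adrj uzqx yqe rveb oll pksqd qkqq
Hunk 3: at line 1 remove [qgeh] add [vcjy] -> 16 lines: keg wyhrd vcjy pue uiclr ach yehzh wik wkz adrj uzqx yqe rveb oll pksqd qkqq
Hunk 4: at line 3 remove [uiclr] add [aint] -> 16 lines: keg wyhrd vcjy pue aint ach yehzh wik wkz adrj uzqx yqe rveb oll pksqd qkqq
Hunk 5: at line 11 remove [rveb] add [fown,wiv,mmnu] -> 18 lines: keg wyhrd vcjy pue aint ach yehzh wik wkz adrj uzqx yqe fown wiv mmnu oll pksqd qkqq
Final line count: 18

Answer: 18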